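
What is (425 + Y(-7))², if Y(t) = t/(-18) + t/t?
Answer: 58905625/324 ≈ 1.8181e+5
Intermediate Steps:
Y(t) = 1 - t/18 (Y(t) = t*(-1/18) + 1 = -t/18 + 1 = 1 - t/18)
(425 + Y(-7))² = (425 + (1 - 1/18*(-7)))² = (425 + (1 + 7/18))² = (425 + 25/18)² = (7675/18)² = 58905625/324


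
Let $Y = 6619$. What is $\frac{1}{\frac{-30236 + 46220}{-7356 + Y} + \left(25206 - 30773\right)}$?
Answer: $- \frac{737}{4118863} \approx -0.00017893$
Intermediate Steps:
$\frac{1}{\frac{-30236 + 46220}{-7356 + Y} + \left(25206 - 30773\right)} = \frac{1}{\frac{-30236 + 46220}{-7356 + 6619} + \left(25206 - 30773\right)} = \frac{1}{\frac{15984}{-737} - 5567} = \frac{1}{15984 \left(- \frac{1}{737}\right) - 5567} = \frac{1}{- \frac{15984}{737} - 5567} = \frac{1}{- \frac{4118863}{737}} = - \frac{737}{4118863}$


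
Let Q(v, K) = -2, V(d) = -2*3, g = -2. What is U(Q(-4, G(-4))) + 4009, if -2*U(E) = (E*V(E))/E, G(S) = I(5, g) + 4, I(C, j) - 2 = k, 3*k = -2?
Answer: 4012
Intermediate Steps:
k = -⅔ (k = (⅓)*(-2) = -⅔ ≈ -0.66667)
I(C, j) = 4/3 (I(C, j) = 2 - ⅔ = 4/3)
V(d) = -6
G(S) = 16/3 (G(S) = 4/3 + 4 = 16/3)
U(E) = 3 (U(E) = -E*(-6)/(2*E) = -(-6*E)/(2*E) = -½*(-6) = 3)
U(Q(-4, G(-4))) + 4009 = 3 + 4009 = 4012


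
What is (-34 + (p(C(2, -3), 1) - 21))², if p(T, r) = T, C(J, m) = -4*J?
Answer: 3969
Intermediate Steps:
(-34 + (p(C(2, -3), 1) - 21))² = (-34 + (-4*2 - 21))² = (-34 + (-8 - 21))² = (-34 - 29)² = (-63)² = 3969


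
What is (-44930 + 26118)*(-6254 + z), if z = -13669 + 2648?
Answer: 324977300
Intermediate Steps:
z = -11021
(-44930 + 26118)*(-6254 + z) = (-44930 + 26118)*(-6254 - 11021) = -18812*(-17275) = 324977300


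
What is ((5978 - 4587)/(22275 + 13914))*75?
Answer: 34775/12063 ≈ 2.8828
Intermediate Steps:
((5978 - 4587)/(22275 + 13914))*75 = (1391/36189)*75 = 34775/12063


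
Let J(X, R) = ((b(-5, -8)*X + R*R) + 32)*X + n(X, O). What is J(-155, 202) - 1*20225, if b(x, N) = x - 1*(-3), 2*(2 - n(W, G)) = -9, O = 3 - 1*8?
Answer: -12795697/2 ≈ -6.3978e+6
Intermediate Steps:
O = -5 (O = 3 - 8 = -5)
n(W, G) = 13/2 (n(W, G) = 2 - 1/2*(-9) = 2 + 9/2 = 13/2)
b(x, N) = 3 + x (b(x, N) = x + 3 = 3 + x)
J(X, R) = 13/2 + X*(32 + R**2 - 2*X) (J(X, R) = (((3 - 5)*X + R*R) + 32)*X + 13/2 = ((-2*X + R**2) + 32)*X + 13/2 = ((R**2 - 2*X) + 32)*X + 13/2 = (32 + R**2 - 2*X)*X + 13/2 = X*(32 + R**2 - 2*X) + 13/2 = 13/2 + X*(32 + R**2 - 2*X))
J(-155, 202) - 1*20225 = (13/2 - 2*(-155)**2 + 32*(-155) - 155*202**2) - 1*20225 = (13/2 - 2*24025 - 4960 - 155*40804) - 20225 = (13/2 - 48050 - 4960 - 6324620) - 20225 = -12755247/2 - 20225 = -12795697/2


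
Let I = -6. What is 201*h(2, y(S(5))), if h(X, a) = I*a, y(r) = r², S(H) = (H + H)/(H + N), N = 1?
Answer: -3350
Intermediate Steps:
S(H) = 2*H/(1 + H) (S(H) = (H + H)/(H + 1) = (2*H)/(1 + H) = 2*H/(1 + H))
h(X, a) = -6*a
201*h(2, y(S(5))) = 201*(-6*100/(1 + 5)²) = 201*(-6*(2*5/6)²) = 201*(-6*(2*5*(⅙))²) = 201*(-6*(5/3)²) = 201*(-6*25/9) = 201*(-50/3) = -3350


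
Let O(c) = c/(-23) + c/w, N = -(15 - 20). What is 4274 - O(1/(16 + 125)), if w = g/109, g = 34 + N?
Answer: 540560230/126477 ≈ 4274.0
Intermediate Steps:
N = 5 (N = -1*(-5) = 5)
g = 39 (g = 34 + 5 = 39)
w = 39/109 ≈ 0.35780
O(c) = 2468*c/897 (O(c) = c/(-23) + c/(39/109) = c*(-1/23) + c*(109/39) = -c/23 + 109*c/39 = 2468*c/897)
4274 - O(1/(16 + 125)) = 4274 - 2468/(897*(16 + 125)) = 4274 - 2468/(897*141) = 4274 - 1*2468/126477 = 4274 - 2468/126477 = 540560230/126477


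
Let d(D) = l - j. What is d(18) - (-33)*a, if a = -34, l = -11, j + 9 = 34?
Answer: -1158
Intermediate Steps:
j = 25 (j = -9 + 34 = 25)
d(D) = -36 (d(D) = -11 - 1*25 = -11 - 25 = -36)
d(18) - (-33)*a = -36 - (-33)*(-34) = -36 - 1*1122 = -36 - 1122 = -1158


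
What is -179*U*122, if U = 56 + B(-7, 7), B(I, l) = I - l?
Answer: -917196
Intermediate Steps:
U = 42 (U = 56 + (-7 - 1*7) = 56 + (-7 - 7) = 56 - 14 = 42)
-179*U*122 = -179*42*122 = -7518*122 = -917196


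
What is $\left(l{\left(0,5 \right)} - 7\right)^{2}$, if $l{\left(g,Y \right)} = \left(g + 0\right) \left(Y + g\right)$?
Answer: $49$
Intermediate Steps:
$l{\left(g,Y \right)} = g \left(Y + g\right)$
$\left(l{\left(0,5 \right)} - 7\right)^{2} = \left(0 \left(5 + 0\right) - 7\right)^{2} = \left(0 \cdot 5 - 7\right)^{2} = \left(0 - 7\right)^{2} = \left(-7\right)^{2} = 49$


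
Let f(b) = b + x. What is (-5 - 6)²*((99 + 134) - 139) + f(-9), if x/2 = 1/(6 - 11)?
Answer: 56823/5 ≈ 11365.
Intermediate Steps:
x = -⅖ (x = 2/(6 - 11) = 2/(-5) = 2*(-⅕) = -⅖ ≈ -0.40000)
f(b) = -⅖ + b (f(b) = b - ⅖ = -⅖ + b)
(-5 - 6)²*((99 + 134) - 139) + f(-9) = (-5 - 6)²*((99 + 134) - 139) + (-⅖ - 9) = (-11)²*(233 - 139) - 47/5 = 121*94 - 47/5 = 11374 - 47/5 = 56823/5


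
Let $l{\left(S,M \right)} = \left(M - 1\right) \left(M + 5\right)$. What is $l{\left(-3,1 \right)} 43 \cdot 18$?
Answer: $0$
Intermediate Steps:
$l{\left(S,M \right)} = \left(-1 + M\right) \left(5 + M\right)$
$l{\left(-3,1 \right)} 43 \cdot 18 = \left(-5 + 1^{2} + 4 \cdot 1\right) 43 \cdot 18 = \left(-5 + 1 + 4\right) 43 \cdot 18 = 0 \cdot 43 \cdot 18 = 0 \cdot 18 = 0$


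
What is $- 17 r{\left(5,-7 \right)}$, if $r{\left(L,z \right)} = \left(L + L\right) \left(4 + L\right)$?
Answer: $-1530$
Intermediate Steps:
$r{\left(L,z \right)} = 2 L \left(4 + L\right)$
$- 17 r{\left(5,-7 \right)} = - 17 \cdot 2 \cdot 5 \left(4 + 5\right) = - 17 \cdot 2 \cdot 5 \cdot 9 = \left(-17\right) 90 = -1530$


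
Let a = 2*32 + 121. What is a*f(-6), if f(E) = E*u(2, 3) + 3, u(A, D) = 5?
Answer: -4995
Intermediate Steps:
f(E) = 3 + 5*E (f(E) = E*5 + 3 = 5*E + 3 = 3 + 5*E)
a = 185 (a = 64 + 121 = 185)
a*f(-6) = 185*(3 + 5*(-6)) = 185*(3 - 30) = 185*(-27) = -4995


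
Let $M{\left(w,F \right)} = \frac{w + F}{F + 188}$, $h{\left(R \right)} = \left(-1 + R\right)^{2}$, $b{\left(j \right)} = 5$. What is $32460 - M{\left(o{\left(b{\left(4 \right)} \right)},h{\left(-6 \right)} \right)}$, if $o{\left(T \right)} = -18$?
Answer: $\frac{7692989}{237} \approx 32460.0$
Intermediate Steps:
$M{\left(w,F \right)} = \frac{F + w}{188 + F}$
$32460 - M{\left(o{\left(b{\left(4 \right)} \right)},h{\left(-6 \right)} \right)} = 32460 - \frac{\left(-1 - 6\right)^{2} - 18}{188 + \left(-1 - 6\right)^{2}} = 32460 - \frac{\left(-7\right)^{2} - 18}{188 + \left(-7\right)^{2}} = 32460 - \frac{49 - 18}{188 + 49} = 32460 - \frac{1}{237} \cdot 31 = 32460 - \frac{31}{237} = \frac{7692989}{237}$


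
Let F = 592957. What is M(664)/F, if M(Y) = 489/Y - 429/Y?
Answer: 15/98430862 ≈ 1.5239e-7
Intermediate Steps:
M(Y) = 60/Y
M(664)/F = (60/664)/592957 = (60*(1/664))*(1/592957) = (15/166)*(1/592957) = 15/98430862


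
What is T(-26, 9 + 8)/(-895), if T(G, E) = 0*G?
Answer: 0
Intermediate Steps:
T(G, E) = 0
T(-26, 9 + 8)/(-895) = 0/(-895) = 0*(-1/895) = 0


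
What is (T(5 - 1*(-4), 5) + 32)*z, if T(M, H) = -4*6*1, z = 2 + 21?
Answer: 184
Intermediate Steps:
z = 23
T(M, H) = -24 (T(M, H) = -24*1 = -24)
(T(5 - 1*(-4), 5) + 32)*z = (-24 + 32)*23 = 8*23 = 184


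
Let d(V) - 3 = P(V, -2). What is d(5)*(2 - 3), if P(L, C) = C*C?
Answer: -7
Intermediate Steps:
P(L, C) = C²
d(V) = 7 (d(V) = 3 + (-2)² = 3 + 4 = 7)
d(5)*(2 - 3) = 7*(2 - 3) = 7*(-1) = -7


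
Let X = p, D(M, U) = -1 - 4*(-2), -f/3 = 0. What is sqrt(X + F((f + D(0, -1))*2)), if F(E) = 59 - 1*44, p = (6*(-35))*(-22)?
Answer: 3*sqrt(515) ≈ 68.081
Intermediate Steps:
f = 0 (f = -3*0 = 0)
D(M, U) = 7 (D(M, U) = -1 + 8 = 7)
p = 4620 (p = -210*(-22) = 4620)
F(E) = 15 (F(E) = 59 - 44 = 15)
X = 4620
sqrt(X + F((f + D(0, -1))*2)) = sqrt(4620 + 15) = sqrt(4635) = 3*sqrt(515)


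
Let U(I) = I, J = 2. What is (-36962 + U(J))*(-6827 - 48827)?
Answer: 2056971840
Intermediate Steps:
(-36962 + U(J))*(-6827 - 48827) = (-36962 + 2)*(-6827 - 48827) = -36960*(-55654) = 2056971840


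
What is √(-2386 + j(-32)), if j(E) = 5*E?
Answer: I*√2546 ≈ 50.458*I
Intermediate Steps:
√(-2386 + j(-32)) = √(-2386 + 5*(-32)) = √(-2386 - 160) = √(-2546) = I*√2546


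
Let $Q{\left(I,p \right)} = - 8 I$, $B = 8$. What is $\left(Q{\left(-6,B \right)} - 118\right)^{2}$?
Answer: $4900$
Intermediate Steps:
$\left(Q{\left(-6,B \right)} - 118\right)^{2} = \left(\left(-8\right) \left(-6\right) - 118\right)^{2} = \left(48 - 118\right)^{2} = \left(-70\right)^{2} = 4900$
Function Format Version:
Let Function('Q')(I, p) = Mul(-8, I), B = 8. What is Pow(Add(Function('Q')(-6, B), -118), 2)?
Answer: 4900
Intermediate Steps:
Pow(Add(Function('Q')(-6, B), -118), 2) = Pow(Add(Mul(-8, -6), -118), 2) = Pow(Add(48, -118), 2) = Pow(-70, 2) = 4900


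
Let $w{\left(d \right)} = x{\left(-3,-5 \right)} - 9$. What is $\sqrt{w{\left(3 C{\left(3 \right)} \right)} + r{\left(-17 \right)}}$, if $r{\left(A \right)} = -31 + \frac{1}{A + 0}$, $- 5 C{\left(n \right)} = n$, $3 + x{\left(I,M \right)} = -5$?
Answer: $\frac{i \sqrt{13889}}{17} \approx 6.9324 i$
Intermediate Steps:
$x{\left(I,M \right)} = -8$ ($x{\left(I,M \right)} = -3 - 5 = -8$)
$C{\left(n \right)} = - \frac{n}{5}$
$r{\left(A \right)} = -31 + \frac{1}{A}$
$w{\left(d \right)} = -17$ ($w{\left(d \right)} = -8 - 9 = -17$)
$\sqrt{w{\left(3 C{\left(3 \right)} \right)} + r{\left(-17 \right)}} = \sqrt{-17 - \left(31 - \frac{1}{-17}\right)} = \sqrt{-17 - \frac{528}{17}} = \sqrt{- \frac{817}{17}} = \frac{i \sqrt{13889}}{17}$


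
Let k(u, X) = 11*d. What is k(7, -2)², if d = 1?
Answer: 121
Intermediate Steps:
k(u, X) = 11 (k(u, X) = 11*1 = 11)
k(7, -2)² = 11² = 121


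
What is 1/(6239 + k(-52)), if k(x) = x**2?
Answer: 1/8943 ≈ 0.00011182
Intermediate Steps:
1/(6239 + k(-52)) = 1/(6239 + (-52)**2) = 1/(6239 + 2704) = 1/8943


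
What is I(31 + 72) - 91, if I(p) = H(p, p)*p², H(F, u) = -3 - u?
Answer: -1124645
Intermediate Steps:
I(p) = p²*(-3 - p) (I(p) = (-3 - p)*p² = p²*(-3 - p))
I(31 + 72) - 91 = (31 + 72)²*(-3 - (31 + 72)) - 91 = 103²*(-3 - 1*103) - 91 = 10609*(-3 - 103) - 91 = 10609*(-106) - 91 = -1124554 - 91 = -1124645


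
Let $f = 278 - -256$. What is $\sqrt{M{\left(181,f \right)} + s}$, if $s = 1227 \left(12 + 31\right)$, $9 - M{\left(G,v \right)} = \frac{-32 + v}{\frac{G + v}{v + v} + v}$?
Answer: $\frac{\sqrt{17206504570517658}}{571027} \approx 229.72$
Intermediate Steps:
$f = 534$ ($f = 278 + 256 = 534$)
$M{\left(G,v \right)} = 9 - \frac{-32 + v}{v + \frac{G + v}{2 v}}$ ($M{\left(G,v \right)} = 9 - \frac{-32 + v}{\frac{G + v}{v + v} + v} = 9 - \frac{-32 + v}{\frac{G + v}{2 v} + v} = 9 - \frac{-32 + v}{v + \frac{G + v}{2 v}}$)
$s = 52761$ ($s = 1227 \cdot 43 = 52761$)
$\sqrt{M{\left(181,f \right)} + s} = \sqrt{\frac{9 \cdot 181 + 16 \cdot 534^{2} + 73 \cdot 534}{181 + 534 + 2 \cdot 534^{2}} + 52761} = \sqrt{\frac{1629 + 16 \cdot 285156 + 38982}{181 + 534 + 2 \cdot 285156} + 52761} = \sqrt{\frac{1629 + 4562496 + 38982}{181 + 534 + 570312} + 52761} = \sqrt{\frac{1}{571027} \cdot 4603107 + 52761} = \sqrt{\frac{4603107}{571027} + 52761} = \sqrt{\frac{30132558654}{571027}} = \frac{\sqrt{17206504570517658}}{571027}$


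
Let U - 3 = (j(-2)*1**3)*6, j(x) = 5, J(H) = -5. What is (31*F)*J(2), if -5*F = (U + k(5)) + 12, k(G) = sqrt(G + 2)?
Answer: 1395 + 31*sqrt(7) ≈ 1477.0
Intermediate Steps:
k(G) = sqrt(2 + G)
U = 33 (U = 3 + (5*1**3)*6 = 3 + (5*1)*6 = 3 + 5*6 = 3 + 30 = 33)
F = -9 - sqrt(7)/5 (F = -((33 + sqrt(2 + 5)) + 12)/5 = -((33 + sqrt(7)) + 12)/5 = -(45 + sqrt(7))/5 = -9 - sqrt(7)/5 ≈ -9.5291)
(31*F)*J(2) = (31*(-9 - sqrt(7)/5))*(-5) = (-279 - 31*sqrt(7)/5)*(-5) = 1395 + 31*sqrt(7)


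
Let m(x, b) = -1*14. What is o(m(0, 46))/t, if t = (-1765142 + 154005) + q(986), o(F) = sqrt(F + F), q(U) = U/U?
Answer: -I*sqrt(7)/805568 ≈ -3.2843e-6*I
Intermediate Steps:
q(U) = 1
m(x, b) = -14
o(F) = sqrt(2)*sqrt(F) (o(F) = sqrt(2*F) = sqrt(2)*sqrt(F))
t = -1611136 (t = (-1765142 + 154005) + 1 = -1611137 + 1 = -1611136)
o(m(0, 46))/t = (sqrt(2)*sqrt(-14))/(-1611136) = (sqrt(2)*(I*sqrt(14)))*(-1/1611136) = (2*I*sqrt(7))*(-1/1611136) = -I*sqrt(7)/805568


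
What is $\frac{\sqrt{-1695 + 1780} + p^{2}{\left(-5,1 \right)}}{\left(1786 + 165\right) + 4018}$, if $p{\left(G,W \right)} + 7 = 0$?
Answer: $\frac{49}{5969} + \frac{\sqrt{85}}{5969} \approx 0.0097536$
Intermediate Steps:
$p{\left(G,W \right)} = -7$ ($p{\left(G,W \right)} = -7 + 0 = -7$)
$\frac{\sqrt{-1695 + 1780} + p^{2}{\left(-5,1 \right)}}{\left(1786 + 165\right) + 4018} = \frac{\sqrt{-1695 + 1780} + \left(-7\right)^{2}}{\left(1786 + 165\right) + 4018} = \frac{\sqrt{85} + 49}{1951 + 4018} = \frac{49 + \sqrt{85}}{5969} = \left(49 + \sqrt{85}\right) \frac{1}{5969} = \frac{49}{5969} + \frac{\sqrt{85}}{5969}$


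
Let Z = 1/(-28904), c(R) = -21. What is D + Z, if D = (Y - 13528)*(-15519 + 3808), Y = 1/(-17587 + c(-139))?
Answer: 5039362186118437/31808852 ≈ 1.5843e+8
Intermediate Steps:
Z = -1/28904 ≈ -3.4597e-5
Y = -1/17608 (Y = 1/(-17587 - 21) = 1/(-17608) = -1/17608 ≈ -5.6792e-5)
D = 2789572203775/17608 (D = (-1/17608 - 13528)*(-15519 + 3808) = -238201025/17608*(-11711) = 2789572203775/17608 ≈ 1.5843e+8)
D + Z = 2789572203775/17608 - 1/28904 = 5039362186118437/31808852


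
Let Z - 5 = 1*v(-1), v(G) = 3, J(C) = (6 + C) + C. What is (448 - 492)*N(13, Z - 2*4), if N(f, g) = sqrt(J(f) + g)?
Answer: -176*sqrt(2) ≈ -248.90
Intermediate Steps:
J(C) = 6 + 2*C
Z = 8 (Z = 5 + 1*3 = 5 + 3 = 8)
N(f, g) = sqrt(6 + g + 2*f) (N(f, g) = sqrt((6 + 2*f) + g) = sqrt(6 + g + 2*f))
(448 - 492)*N(13, Z - 2*4) = (448 - 492)*sqrt(6 + (8 - 2*4) + 2*13) = -44*sqrt(6 + (8 - 8) + 26) = -44*sqrt(6 + 0 + 26) = -176*sqrt(2)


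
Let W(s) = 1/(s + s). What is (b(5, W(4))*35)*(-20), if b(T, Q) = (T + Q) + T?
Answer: -14175/2 ≈ -7087.5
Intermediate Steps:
W(s) = 1/(2*s)
b(T, Q) = Q + 2*T (b(T, Q) = (Q + T) + T = Q + 2*T)
(b(5, W(4))*35)*(-20) = (((½)/4 + 2*5)*35)*(-20) = (((½)*(¼) + 10)*35)*(-20) = ((⅛ + 10)*35)*(-20) = ((81/8)*35)*(-20) = (2835/8)*(-20) = -14175/2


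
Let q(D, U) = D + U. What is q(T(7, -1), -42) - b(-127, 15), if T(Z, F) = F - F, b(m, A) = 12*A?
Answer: -222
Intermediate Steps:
T(Z, F) = 0
q(T(7, -1), -42) - b(-127, 15) = (0 - 42) - 12*15 = -42 - 1*180 = -42 - 180 = -222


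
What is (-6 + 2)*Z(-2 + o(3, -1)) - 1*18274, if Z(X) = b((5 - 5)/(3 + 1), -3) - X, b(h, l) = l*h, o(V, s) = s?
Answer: -18286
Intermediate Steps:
b(h, l) = h*l
Z(X) = -X (Z(X) = ((5 - 5)/(3 + 1))*(-3) - X = (0/4)*(-3) - X = (0*(¼))*(-3) - X = 0*(-3) - X = 0 - X = -X)
(-6 + 2)*Z(-2 + o(3, -1)) - 1*18274 = (-6 + 2)*(-(-2 - 1)) - 1*18274 = -(-4)*(-3) - 18274 = -4*3 - 18274 = -12 - 18274 = -18286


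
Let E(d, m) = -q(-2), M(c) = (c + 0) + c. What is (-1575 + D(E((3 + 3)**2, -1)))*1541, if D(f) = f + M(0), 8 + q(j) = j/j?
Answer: -2416288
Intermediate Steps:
q(j) = -7 (q(j) = -8 + j/j = -8 + 1 = -7)
M(c) = 2*c (M(c) = c + c = 2*c)
E(d, m) = 7 (E(d, m) = -1*(-7) = 7)
D(f) = f (D(f) = f + 2*0 = f + 0 = f)
(-1575 + D(E((3 + 3)**2, -1)))*1541 = (-1575 + 7)*1541 = -1568*1541 = -2416288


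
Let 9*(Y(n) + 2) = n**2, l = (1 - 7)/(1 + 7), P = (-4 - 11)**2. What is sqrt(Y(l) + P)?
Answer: sqrt(3569)/4 ≈ 14.935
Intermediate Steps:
P = 225 (P = (-15)**2 = 225)
l = -3/4 (l = -6/8 = -6*1/8 = -3/4 ≈ -0.75000)
Y(n) = -2 + n**2/9
sqrt(Y(l) + P) = sqrt((-2 + (-3/4)**2/9) + 225) = sqrt((-2 + (1/9)*(9/16)) + 225) = sqrt((-2 + 1/16) + 225) = sqrt(-31/16 + 225) = sqrt(3569/16) = sqrt(3569)/4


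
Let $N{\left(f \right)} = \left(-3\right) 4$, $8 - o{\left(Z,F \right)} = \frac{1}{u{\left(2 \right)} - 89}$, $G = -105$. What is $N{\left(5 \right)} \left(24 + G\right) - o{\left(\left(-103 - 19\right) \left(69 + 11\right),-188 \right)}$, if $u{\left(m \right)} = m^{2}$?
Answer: $\frac{81939}{85} \approx 963.99$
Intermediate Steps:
$o{\left(Z,F \right)} = \frac{681}{85}$ ($o{\left(Z,F \right)} = 8 - \frac{1}{2^{2} - 89} = 8 - \frac{1}{4 - 89} = 8 - \frac{1}{-85} = 8 - - \frac{1}{85} = 8 + \frac{1}{85} = \frac{681}{85}$)
$N{\left(f \right)} = -12$
$N{\left(5 \right)} \left(24 + G\right) - o{\left(\left(-103 - 19\right) \left(69 + 11\right),-188 \right)} = - 12 \left(24 - 105\right) - \frac{681}{85} = \left(-12\right) \left(-81\right) - \frac{681}{85} = 972 - \frac{681}{85} = \frac{81939}{85}$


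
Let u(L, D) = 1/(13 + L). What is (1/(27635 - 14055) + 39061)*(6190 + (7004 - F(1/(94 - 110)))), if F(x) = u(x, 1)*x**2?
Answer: 2575534766581643/4997440 ≈ 5.1537e+8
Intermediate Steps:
F(x) = x**2/(13 + x)
(1/(27635 - 14055) + 39061)*(6190 + (7004 - F(1/(94 - 110)))) = (1/(27635 - 14055) + 39061)*(6190 + (7004 - (1/(94 - 110))**2/(13 + 1/(94 - 110)))) = (1/13580 + 39061)*(6190 + (7004 - (1/(-16))**2/(13 + 1/(-16)))) = (1/13580 + 39061)*(6190 + (7004 - (-1/16)**2/(13 - 1/16))) = 530448381*(6190 + (7004 - 1/(256*207/16)))/13580 = 530448381*(6190 + (7004 - 16/(256*207)))/13580 = 530448381*(6190 + (7004 - 1*1/3312))/13580 = 530448381*(6190 + (7004 - 1/3312))/13580 = 530448381*(6190 + 23197247/3312)/13580 = (530448381/13580)*(43698527/3312) = 2575534766581643/4997440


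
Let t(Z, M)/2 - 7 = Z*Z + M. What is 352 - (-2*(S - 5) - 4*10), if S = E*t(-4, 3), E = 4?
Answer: 798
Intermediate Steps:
t(Z, M) = 14 + 2*M + 2*Z² (t(Z, M) = 14 + 2*(Z*Z + M) = 14 + 2*(Z² + M) = 14 + 2*(M + Z²) = 14 + (2*M + 2*Z²) = 14 + 2*M + 2*Z²)
S = 208 (S = 4*(14 + 2*3 + 2*(-4)²) = 4*(14 + 6 + 2*16) = 4*(14 + 6 + 32) = 4*52 = 208)
352 - (-2*(S - 5) - 4*10) = 352 - (-2*(208 - 5) - 4*10) = 352 - (-2*203 - 40) = 352 - (-406 - 40) = 352 - 1*(-446) = 352 + 446 = 798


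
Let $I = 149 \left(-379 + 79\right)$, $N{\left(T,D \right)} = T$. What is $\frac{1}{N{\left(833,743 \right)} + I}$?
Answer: $- \frac{1}{43867} \approx -2.2796 \cdot 10^{-5}$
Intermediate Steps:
$I = -44700$ ($I = 149 \left(-300\right) = -44700$)
$\frac{1}{N{\left(833,743 \right)} + I} = \frac{1}{833 - 44700} = \frac{1}{-43867} = - \frac{1}{43867}$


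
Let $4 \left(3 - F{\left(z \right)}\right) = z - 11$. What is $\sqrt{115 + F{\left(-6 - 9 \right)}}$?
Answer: $\frac{\sqrt{498}}{2} \approx 11.158$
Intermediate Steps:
$F{\left(z \right)} = \frac{23}{4} - \frac{z}{4}$ ($F{\left(z \right)} = 3 - \frac{z - 11}{4} = 3 - \frac{-11 + z}{4} = 3 - \left(- \frac{11}{4} + \frac{z}{4}\right) = \frac{23}{4} - \frac{z}{4}$)
$\sqrt{115 + F{\left(-6 - 9 \right)}} = \sqrt{115 + \left(\frac{23}{4} - \frac{-6 - 9}{4}\right)} = \sqrt{115 + \left(\frac{23}{4} - - \frac{15}{4}\right)} = \sqrt{115 + \left(\frac{23}{4} + \frac{15}{4}\right)} = \sqrt{115 + \frac{19}{2}} = \sqrt{\frac{249}{2}} = \frac{\sqrt{498}}{2}$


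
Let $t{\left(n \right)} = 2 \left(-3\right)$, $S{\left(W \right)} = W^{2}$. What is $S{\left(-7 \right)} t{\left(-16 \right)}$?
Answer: $-294$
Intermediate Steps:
$t{\left(n \right)} = -6$
$S{\left(-7 \right)} t{\left(-16 \right)} = \left(-7\right)^{2} \left(-6\right) = 49 \left(-6\right) = -294$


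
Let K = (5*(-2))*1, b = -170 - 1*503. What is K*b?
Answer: 6730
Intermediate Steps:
b = -673 (b = -170 - 503 = -673)
K = -10 (K = -10*1 = -10)
K*b = -10*(-673) = 6730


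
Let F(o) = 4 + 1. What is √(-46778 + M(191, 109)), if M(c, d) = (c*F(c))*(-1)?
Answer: I*√47733 ≈ 218.48*I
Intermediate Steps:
F(o) = 5
M(c, d) = -5*c (M(c, d) = (c*5)*(-1) = (5*c)*(-1) = -5*c)
√(-46778 + M(191, 109)) = √(-46778 - 5*191) = √(-46778 - 955) = √(-47733) = I*√47733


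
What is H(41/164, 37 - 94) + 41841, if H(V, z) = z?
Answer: 41784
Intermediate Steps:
H(41/164, 37 - 94) + 41841 = (37 - 94) + 41841 = -57 + 41841 = 41784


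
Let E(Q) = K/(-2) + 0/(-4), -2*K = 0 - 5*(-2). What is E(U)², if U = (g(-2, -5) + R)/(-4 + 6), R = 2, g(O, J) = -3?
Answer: 25/4 ≈ 6.2500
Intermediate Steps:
K = -5 (K = -(0 - 5*(-2))/2 = -(0 + 10)/2 = -½*10 = -5)
U = -½ (U = (-3 + 2)/(-4 + 6) = -1/2 = -1*½ = -½ ≈ -0.50000)
E(Q) = 5/2 (E(Q) = -5/(-2) + 0/(-4) = -5*(-½) + 0*(-¼) = 5/2 + 0 = 5/2)
E(U)² = (5/2)² = 25/4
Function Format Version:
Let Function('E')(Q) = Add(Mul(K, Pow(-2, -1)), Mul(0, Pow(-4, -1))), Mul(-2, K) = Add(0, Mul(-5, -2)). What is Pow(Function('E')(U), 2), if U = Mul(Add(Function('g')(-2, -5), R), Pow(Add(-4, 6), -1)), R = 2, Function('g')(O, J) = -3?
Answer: Rational(25, 4) ≈ 6.2500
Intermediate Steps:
K = -5 (K = Mul(Rational(-1, 2), Add(0, Mul(-5, -2))) = Mul(Rational(-1, 2), Add(0, 10)) = Mul(Rational(-1, 2), 10) = -5)
U = Rational(-1, 2) (U = Mul(Add(-3, 2), Pow(Add(-4, 6), -1)) = Mul(-1, Pow(2, -1)) = Mul(-1, Rational(1, 2)) = Rational(-1, 2) ≈ -0.50000)
Function('E')(Q) = Rational(5, 2) (Function('E')(Q) = Add(Mul(-5, Pow(-2, -1)), Mul(0, Pow(-4, -1))) = Add(Mul(-5, Rational(-1, 2)), Mul(0, Rational(-1, 4))) = Add(Rational(5, 2), 0) = Rational(5, 2))
Pow(Function('E')(U), 2) = Pow(Rational(5, 2), 2) = Rational(25, 4)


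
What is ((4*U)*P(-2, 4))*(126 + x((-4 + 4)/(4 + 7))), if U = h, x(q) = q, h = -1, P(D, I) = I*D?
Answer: 4032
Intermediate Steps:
P(D, I) = D*I
U = -1
((4*U)*P(-2, 4))*(126 + x((-4 + 4)/(4 + 7))) = ((4*(-1))*(-2*4))*(126 + (-4 + 4)/(4 + 7)) = (-4*(-8))*(126 + 0/11) = 32*(126 + 0*(1/11)) = 32*(126 + 0) = 32*126 = 4032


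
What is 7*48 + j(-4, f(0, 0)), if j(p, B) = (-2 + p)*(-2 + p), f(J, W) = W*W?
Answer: 372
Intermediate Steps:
f(J, W) = W**2
j(p, B) = (-2 + p)**2
7*48 + j(-4, f(0, 0)) = 7*48 + (-2 - 4)**2 = 336 + (-6)**2 = 336 + 36 = 372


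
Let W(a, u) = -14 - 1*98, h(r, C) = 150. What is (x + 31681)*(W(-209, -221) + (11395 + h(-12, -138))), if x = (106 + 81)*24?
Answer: 413520177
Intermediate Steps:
W(a, u) = -112 (W(a, u) = -14 - 98 = -112)
x = 4488 (x = 187*24 = 4488)
(x + 31681)*(W(-209, -221) + (11395 + h(-12, -138))) = (4488 + 31681)*(-112 + (11395 + 150)) = 36169*(-112 + 11545) = 36169*11433 = 413520177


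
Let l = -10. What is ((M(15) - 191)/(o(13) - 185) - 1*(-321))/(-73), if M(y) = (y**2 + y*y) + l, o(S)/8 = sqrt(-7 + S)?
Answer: -10816896/2470393 + 1992*sqrt(6)/2470393 ≈ -4.3766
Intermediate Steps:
o(S) = 8*sqrt(-7 + S)
M(y) = -10 + 2*y**2 (M(y) = (y**2 + y*y) - 10 = (y**2 + y**2) - 10 = 2*y**2 - 10 = -10 + 2*y**2)
((M(15) - 191)/(o(13) - 185) - 1*(-321))/(-73) = (((-10 + 2*15**2) - 191)/(8*sqrt(-7 + 13) - 185) - 1*(-321))/(-73) = (((-10 + 2*225) - 191)/(8*sqrt(6) - 185) + 321)*(-1/73) = (((-10 + 450) - 191)/(-185 + 8*sqrt(6)) + 321)*(-1/73) = ((440 - 191)/(-185 + 8*sqrt(6)) + 321)*(-1/73) = (249/(-185 + 8*sqrt(6)) + 321)*(-1/73) = (321 + 249/(-185 + 8*sqrt(6)))*(-1/73) = -321/73 - 249/(73*(-185 + 8*sqrt(6)))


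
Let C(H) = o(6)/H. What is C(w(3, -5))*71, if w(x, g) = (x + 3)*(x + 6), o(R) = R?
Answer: 71/9 ≈ 7.8889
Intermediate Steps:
w(x, g) = (3 + x)*(6 + x)
C(H) = 6/H
C(w(3, -5))*71 = (6/(18 + 3² + 9*3))*71 = (6/(18 + 9 + 27))*71 = (6/54)*71 = (6*(1/54))*71 = (⅑)*71 = 71/9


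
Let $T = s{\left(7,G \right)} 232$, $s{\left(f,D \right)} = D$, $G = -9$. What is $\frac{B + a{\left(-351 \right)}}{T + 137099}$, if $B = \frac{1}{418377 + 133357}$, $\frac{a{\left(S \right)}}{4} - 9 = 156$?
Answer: $\frac{364144441}{74490159074} \approx 0.0048885$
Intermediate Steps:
$a{\left(S \right)} = 660$ ($a{\left(S \right)} = 36 + 4 \cdot 156 = 36 + 624 = 660$)
$T = -2088$ ($T = \left(-9\right) 232 = -2088$)
$B = \frac{1}{551734} \approx 1.8125 \cdot 10^{-6}$
$\frac{B + a{\left(-351 \right)}}{T + 137099} = \frac{\frac{1}{551734} + 660}{-2088 + 137099} = \frac{364144441}{551734 \cdot 135011} = \frac{364144441}{551734} \cdot \frac{1}{135011} = \frac{364144441}{74490159074}$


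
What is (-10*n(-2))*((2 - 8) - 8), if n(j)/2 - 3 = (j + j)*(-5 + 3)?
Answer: 3080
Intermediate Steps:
n(j) = 6 - 8*j (n(j) = 6 + 2*((j + j)*(-5 + 3)) = 6 + 2*((2*j)*(-2)) = 6 + 2*(-4*j) = 6 - 8*j)
(-10*n(-2))*((2 - 8) - 8) = (-10*(6 - 8*(-2)))*((2 - 8) - 8) = (-10*(6 + 16))*(-6 - 8) = -10*22*(-14) = -220*(-14) = 3080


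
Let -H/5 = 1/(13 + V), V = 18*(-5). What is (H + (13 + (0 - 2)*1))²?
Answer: 725904/5929 ≈ 122.43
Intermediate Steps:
V = -90
H = 5/77 (H = -5/(13 - 90) = -5/(-77) = -5*(-1/77) = 5/77 ≈ 0.064935)
(H + (13 + (0 - 2)*1))² = (5/77 + (13 + (0 - 2)*1))² = (5/77 + (13 - 2*1))² = (5/77 + (13 - 2))² = (5/77 + 11)² = (852/77)² = 725904/5929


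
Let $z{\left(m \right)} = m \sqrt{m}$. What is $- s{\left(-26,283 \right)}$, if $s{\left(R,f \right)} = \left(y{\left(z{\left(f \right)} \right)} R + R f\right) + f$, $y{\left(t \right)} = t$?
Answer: $7075 + 7358 \sqrt{283} \approx 1.3086 \cdot 10^{5}$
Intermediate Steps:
$z{\left(m \right)} = m^{\frac{3}{2}}$
$s{\left(R,f \right)} = f + R f + R f^{\frac{3}{2}}$ ($s{\left(R,f \right)} = \left(f^{\frac{3}{2}} R + R f\right) + f = \left(R f^{\frac{3}{2}} + R f\right) + f = \left(R f + R f^{\frac{3}{2}}\right) + f = f + R f + R f^{\frac{3}{2}}$)
$- s{\left(-26,283 \right)} = - (283 - 7358 - 26 \cdot 283^{\frac{3}{2}}) = - (283 - 7358 - 26 \cdot 283 \sqrt{283}) = - (283 - 7358 - 7358 \sqrt{283}) = - (-7075 - 7358 \sqrt{283}) = 7075 + 7358 \sqrt{283}$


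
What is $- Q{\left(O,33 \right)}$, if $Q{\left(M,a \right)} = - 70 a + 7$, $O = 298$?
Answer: $2303$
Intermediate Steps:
$Q{\left(M,a \right)} = 7 - 70 a$
$- Q{\left(O,33 \right)} = - (7 - 2310) = \left(-1\right) \left(-2303\right) = 2303$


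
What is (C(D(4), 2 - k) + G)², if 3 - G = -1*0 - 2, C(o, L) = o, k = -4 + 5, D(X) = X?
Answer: 81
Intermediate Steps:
k = 1
G = 5 (G = 3 - (-1*0 - 2) = 3 - (0 - 2) = 3 - 1*(-2) = 3 + 2 = 5)
(C(D(4), 2 - k) + G)² = (4 + 5)² = 9² = 81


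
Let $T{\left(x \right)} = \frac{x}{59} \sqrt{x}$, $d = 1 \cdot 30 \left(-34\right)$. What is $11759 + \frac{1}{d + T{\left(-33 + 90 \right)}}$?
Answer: $\frac{14194864718831}{1207149069} - \frac{1121 \sqrt{57}}{1207149069} \approx 11759.0$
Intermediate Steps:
$d = -1020$ ($d = 30 \left(-34\right) = -1020$)
$T{\left(x \right)} = \frac{x^{\frac{3}{2}}}{59}$ ($T{\left(x \right)} = x \frac{1}{59} \sqrt{x} = \frac{x}{59} \sqrt{x} = \frac{x^{\frac{3}{2}}}{59}$)
$11759 + \frac{1}{d + T{\left(-33 + 90 \right)}} = 11759 + \frac{1}{-1020 + \frac{\left(-33 + 90\right)^{\frac{3}{2}}}{59}} = 11759 + \frac{1}{-1020 + \frac{57^{\frac{3}{2}}}{59}} = 11759 + \frac{1}{-1020 + \frac{57 \sqrt{57}}{59}}$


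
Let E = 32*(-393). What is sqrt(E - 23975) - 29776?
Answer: -29776 + I*sqrt(36551) ≈ -29776.0 + 191.18*I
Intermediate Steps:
E = -12576
sqrt(E - 23975) - 29776 = sqrt(-12576 - 23975) - 29776 = sqrt(-36551) - 29776 = I*sqrt(36551) - 29776 = -29776 + I*sqrt(36551)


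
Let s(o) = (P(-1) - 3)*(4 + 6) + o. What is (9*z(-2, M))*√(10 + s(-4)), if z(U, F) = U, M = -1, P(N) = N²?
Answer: -18*I*√14 ≈ -67.35*I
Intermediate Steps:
s(o) = -20 + o (s(o) = ((-1)² - 3)*(4 + 6) + o = (1 - 3)*10 + o = -2*10 + o = -20 + o)
(9*z(-2, M))*√(10 + s(-4)) = (9*(-2))*√(10 + (-20 - 4)) = -18*√(10 - 24) = -18*I*√14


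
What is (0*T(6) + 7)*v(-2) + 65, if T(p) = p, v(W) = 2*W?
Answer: 37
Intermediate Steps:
(0*T(6) + 7)*v(-2) + 65 = (0*6 + 7)*(2*(-2)) + 65 = (0 + 7)*(-4) + 65 = 7*(-4) + 65 = -28 + 65 = 37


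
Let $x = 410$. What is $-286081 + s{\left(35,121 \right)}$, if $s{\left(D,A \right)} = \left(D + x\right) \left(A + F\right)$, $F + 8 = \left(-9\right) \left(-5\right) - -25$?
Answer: $-204646$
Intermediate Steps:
$F = 62$ ($F = -8 - -70 = -8 + \left(45 + 25\right) = -8 + 70 = 62$)
$s{\left(D,A \right)} = \left(62 + A\right) \left(410 + D\right)$ ($s{\left(D,A \right)} = \left(D + 410\right) \left(A + 62\right) = \left(410 + D\right) \left(62 + A\right) = \left(62 + A\right) \left(410 + D\right)$)
$-286081 + s{\left(35,121 \right)} = -286081 + \left(25420 + 62 \cdot 35 + 410 \cdot 121 + 121 \cdot 35\right) = -286081 + \left(25420 + 2170 + 49610 + 4235\right) = -286081 + 81435 = -204646$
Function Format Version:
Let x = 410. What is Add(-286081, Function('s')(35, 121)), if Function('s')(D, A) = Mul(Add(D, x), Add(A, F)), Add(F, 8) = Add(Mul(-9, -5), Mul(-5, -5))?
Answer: -204646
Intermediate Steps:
F = 62 (F = Add(-8, Add(Mul(-9, -5), Mul(-5, -5))) = Add(-8, Add(45, 25)) = Add(-8, 70) = 62)
Function('s')(D, A) = Mul(Add(62, A), Add(410, D)) (Function('s')(D, A) = Mul(Add(D, 410), Add(A, 62)) = Mul(Add(410, D), Add(62, A)) = Mul(Add(62, A), Add(410, D)))
Add(-286081, Function('s')(35, 121)) = Add(-286081, Add(25420, Mul(62, 35), Mul(410, 121), Mul(121, 35))) = Add(-286081, Add(25420, 2170, 49610, 4235)) = Add(-286081, 81435) = -204646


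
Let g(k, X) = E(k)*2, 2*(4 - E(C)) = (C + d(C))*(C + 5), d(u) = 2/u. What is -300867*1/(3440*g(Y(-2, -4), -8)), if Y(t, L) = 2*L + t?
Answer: 300867/147920 ≈ 2.0340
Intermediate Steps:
Y(t, L) = t + 2*L
E(C) = 4 - (5 + C)*(C + 2/C)/2 (E(C) = 4 - (C + 2/C)*(C + 5)/2 = 4 - (C + 2/C)*(5 + C)/2 = 4 - (5 + C)*(C + 2/C)/2)
g(k, X) = (-10 + k*(6 - k² - 5*k))/k (g(k, X) = ((-10 + k*(6 - k² - 5*k))/(2*k))*2 = (-10 + k*(6 - k² - 5*k))/k)
-300867*1/(3440*g(Y(-2, -4), -8)) = -300867*1/(3440*(6 - (-2 + 2*(-4))² - 10/(-2 + 2*(-4)) - 5*(-2 + 2*(-4)))) = -300867*1/(3440*(6 - (-2 - 8)² - 10/(-2 - 8) - 5*(-2 - 8))) = -300867*1/(3440*(6 - 1*(-10)² - 10/(-10) - 5*(-10))) = -300867*1/(3440*(6 - 1*100 - 10*(-⅒) + 50)) = -300867*1/(3440*(6 - 100 + 1 + 50)) = -300867/(3440*(-43)) = -300867/(-147920) = -300867*(-1/147920) = 300867/147920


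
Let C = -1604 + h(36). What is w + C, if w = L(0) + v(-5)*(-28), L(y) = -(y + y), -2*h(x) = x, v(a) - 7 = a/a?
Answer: -1846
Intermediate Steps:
v(a) = 8 (v(a) = 7 + a/a = 7 + 1 = 8)
h(x) = -x/2
L(y) = -2*y
w = -224 (w = -2*0 + 8*(-28) = 0 - 224 = -224)
C = -1622 (C = -1604 - ½*36 = -1604 - 18 = -1622)
w + C = -224 - 1622 = -1846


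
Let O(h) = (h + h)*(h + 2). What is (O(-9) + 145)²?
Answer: 73441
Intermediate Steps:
O(h) = 2*h*(2 + h) (O(h) = (2*h)*(2 + h) = 2*h*(2 + h))
(O(-9) + 145)² = (2*(-9)*(2 - 9) + 145)² = (2*(-9)*(-7) + 145)² = (126 + 145)² = 271² = 73441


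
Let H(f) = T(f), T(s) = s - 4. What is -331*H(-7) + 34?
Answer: 3675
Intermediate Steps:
T(s) = -4 + s
H(f) = -4 + f
-331*H(-7) + 34 = -331*(-4 - 7) + 34 = -331*(-11) + 34 = 3641 + 34 = 3675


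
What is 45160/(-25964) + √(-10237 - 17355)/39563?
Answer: -11290/6491 + 2*I*√6898/39563 ≈ -1.7393 + 0.0041986*I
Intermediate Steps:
45160/(-25964) + √(-10237 - 17355)/39563 = 45160*(-1/25964) + √(-27592)*(1/39563) = -11290/6491 + (2*I*√6898)*(1/39563) = -11290/6491 + 2*I*√6898/39563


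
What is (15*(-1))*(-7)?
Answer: 105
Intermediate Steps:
(15*(-1))*(-7) = -15*(-7) = 105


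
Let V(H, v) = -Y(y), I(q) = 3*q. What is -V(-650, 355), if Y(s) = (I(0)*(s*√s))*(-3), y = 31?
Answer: 0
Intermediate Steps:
Y(s) = 0 (Y(s) = ((3*0)*(s*√s))*(-3) = (0*s^(3/2))*(-3) = 0*(-3) = 0)
V(H, v) = 0 (V(H, v) = -1*0 = 0)
-V(-650, 355) = -1*0 = 0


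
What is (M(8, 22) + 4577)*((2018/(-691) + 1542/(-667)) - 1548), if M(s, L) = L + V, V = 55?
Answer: -3331705910936/460897 ≈ -7.2287e+6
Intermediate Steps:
M(s, L) = 55 + L (M(s, L) = L + 55 = 55 + L)
(M(8, 22) + 4577)*((2018/(-691) + 1542/(-667)) - 1548) = ((55 + 22) + 4577)*((2018/(-691) + 1542/(-667)) - 1548) = (77 + 4577)*((2018*(-1/691) + 1542*(-1/667)) - 1548) = 4654*((-2018/691 - 1542/667) - 1548) = 4654*(-2411528/460897 - 1548) = 4654*(-715880084/460897) = -3331705910936/460897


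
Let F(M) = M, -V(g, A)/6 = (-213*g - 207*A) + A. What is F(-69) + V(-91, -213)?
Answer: -379635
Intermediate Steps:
V(g, A) = 1236*A + 1278*g (V(g, A) = -6*((-213*g - 207*A) + A) = -6*(-213*g - 206*A) = 1236*A + 1278*g)
F(-69) + V(-91, -213) = -69 + (1236*(-213) + 1278*(-91)) = -69 + (-263268 - 116298) = -69 - 379566 = -379635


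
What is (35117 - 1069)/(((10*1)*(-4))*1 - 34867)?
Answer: -34048/34907 ≈ -0.97539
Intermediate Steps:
(35117 - 1069)/(((10*1)*(-4))*1 - 34867) = 34048/((10*(-4))*1 - 34867) = 34048/(-40*1 - 34867) = 34048/(-40 - 34867) = 34048/(-34907) = 34048*(-1/34907) = -34048/34907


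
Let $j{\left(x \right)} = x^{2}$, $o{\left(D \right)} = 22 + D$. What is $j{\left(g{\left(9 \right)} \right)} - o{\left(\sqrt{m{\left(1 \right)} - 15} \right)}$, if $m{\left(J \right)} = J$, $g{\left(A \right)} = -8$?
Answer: $42 - i \sqrt{14} \approx 42.0 - 3.7417 i$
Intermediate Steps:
$j{\left(g{\left(9 \right)} \right)} - o{\left(\sqrt{m{\left(1 \right)} - 15} \right)} = \left(-8\right)^{2} - \left(22 + \sqrt{1 - 15}\right) = 64 - \left(22 + \sqrt{-14}\right) = 64 - \left(22 + i \sqrt{14}\right) = 42 - i \sqrt{14}$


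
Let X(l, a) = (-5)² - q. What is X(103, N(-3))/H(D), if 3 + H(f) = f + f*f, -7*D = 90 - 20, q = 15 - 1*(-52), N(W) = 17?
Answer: -14/29 ≈ -0.48276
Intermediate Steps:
q = 67 (q = 15 + 52 = 67)
X(l, a) = -42 (X(l, a) = (-5)² - 1*67 = 25 - 67 = -42)
D = -10 (D = -(90 - 20)/7 = -⅐*70 = -10)
H(f) = -3 + f + f² (H(f) = -3 + (f + f*f) = -3 + (f + f²) = -3 + f + f²)
X(103, N(-3))/H(D) = -42/(-3 - 10 + (-10)²) = -42/(-3 - 10 + 100) = -42/87 = -42*1/87 = -14/29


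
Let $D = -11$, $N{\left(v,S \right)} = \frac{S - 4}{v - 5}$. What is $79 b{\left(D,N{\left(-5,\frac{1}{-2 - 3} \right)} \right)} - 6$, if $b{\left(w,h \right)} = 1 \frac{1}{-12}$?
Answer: $- \frac{151}{12} \approx -12.583$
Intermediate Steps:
$N{\left(v,S \right)} = \frac{-4 + S}{-5 + v}$
$b{\left(w,h \right)} = - \frac{1}{12}$ ($b{\left(w,h \right)} = 1 \left(- \frac{1}{12}\right) = - \frac{1}{12}$)
$79 b{\left(D,N{\left(-5,\frac{1}{-2 - 3} \right)} \right)} - 6 = 79 \left(- \frac{1}{12}\right) - 6 = - \frac{79}{12} - 6 = - \frac{151}{12}$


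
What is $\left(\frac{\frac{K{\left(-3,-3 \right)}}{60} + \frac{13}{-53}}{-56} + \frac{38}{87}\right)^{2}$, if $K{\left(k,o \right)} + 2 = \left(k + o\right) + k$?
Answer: $\frac{585330574761}{2963355673600} \approx 0.19752$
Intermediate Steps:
$K{\left(k,o \right)} = -2 + o + 2 k$ ($K{\left(k,o \right)} = -2 + \left(\left(k + o\right) + k\right) = -2 + \left(o + 2 k\right) = -2 + o + 2 k$)
$\left(\frac{\frac{K{\left(-3,-3 \right)}}{60} + \frac{13}{-53}}{-56} + \frac{38}{87}\right)^{2} = \left(\frac{\frac{-2 - 3 + 2 \left(-3\right)}{60} + \frac{13}{-53}}{-56} + \frac{38}{87}\right)^{2} = \left(\left(\left(-2 - 3 - 6\right) \frac{1}{60} + 13 \left(- \frac{1}{53}\right)\right) \left(- \frac{1}{56}\right) + 38 \cdot \frac{1}{87}\right)^{2} = \left(\left(\left(-11\right) \frac{1}{60} - \frac{13}{53}\right) \left(- \frac{1}{56}\right) + \frac{38}{87}\right)^{2} = \left(\left(- \frac{11}{60} - \frac{13}{53}\right) \left(- \frac{1}{56}\right) + \frac{38}{87}\right)^{2} = \left(\left(- \frac{1363}{3180}\right) \left(- \frac{1}{56}\right) + \frac{38}{87}\right)^{2} = \left(\frac{1363}{178080} + \frac{38}{87}\right)^{2} = \left(\frac{765069}{1721440}\right)^{2} = \frac{585330574761}{2963355673600}$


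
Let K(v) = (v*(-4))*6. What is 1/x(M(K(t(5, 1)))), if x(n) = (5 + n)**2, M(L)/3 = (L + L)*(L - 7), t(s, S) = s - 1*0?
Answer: 1/8362188025 ≈ 1.1959e-10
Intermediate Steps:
t(s, S) = s (t(s, S) = s + 0 = s)
K(v) = -24*v (K(v) = -4*v*6 = -24*v)
M(L) = 6*L*(-7 + L) (M(L) = 3*((L + L)*(L - 7)) = 3*((2*L)*(-7 + L)) = 3*(2*L*(-7 + L)) = 6*L*(-7 + L))
1/x(M(K(t(5, 1)))) = 1/((5 + 6*(-24*5)*(-7 - 24*5))**2) = 1/((5 + 6*(-120)*(-7 - 120))**2) = 1/((5 + 6*(-120)*(-127))**2) = 1/((5 + 91440)**2) = 1/(91445**2) = 1/8362188025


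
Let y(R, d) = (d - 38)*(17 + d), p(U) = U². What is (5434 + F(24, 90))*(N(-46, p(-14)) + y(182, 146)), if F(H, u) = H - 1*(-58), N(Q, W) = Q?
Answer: 96849928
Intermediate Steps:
y(R, d) = (-38 + d)*(17 + d)
F(H, u) = 58 + H (F(H, u) = H + 58 = 58 + H)
(5434 + F(24, 90))*(N(-46, p(-14)) + y(182, 146)) = (5434 + (58 + 24))*(-46 + (-646 + 146² - 21*146)) = (5434 + 82)*(-46 + (-646 + 21316 - 3066)) = 5516*(-46 + 17604) = 5516*17558 = 96849928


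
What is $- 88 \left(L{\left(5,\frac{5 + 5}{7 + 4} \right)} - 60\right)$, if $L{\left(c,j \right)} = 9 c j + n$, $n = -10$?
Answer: $2560$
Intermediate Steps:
$L{\left(c,j \right)} = -10 + 9 c j$ ($L{\left(c,j \right)} = 9 c j - 10 = -10 + 9 c j$)
$- 88 \left(L{\left(5,\frac{5 + 5}{7 + 4} \right)} - 60\right) = - 88 \left(\left(-10 + 9 \cdot 5 \frac{5 + 5}{7 + 4}\right) - 60\right) = - 88 \left(\left(-10 + 9 \cdot 5 \cdot \frac{10}{11}\right) - 60\right) = - 88 \left(\left(-10 + \frac{450}{11}\right) - 60\right) = - 88 \left(\frac{340}{11} - 60\right) = \left(-88\right) \left(- \frac{320}{11}\right) = 2560$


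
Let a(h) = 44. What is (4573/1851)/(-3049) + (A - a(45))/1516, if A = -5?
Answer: -283473919/8555847684 ≈ -0.033132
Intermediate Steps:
(4573/1851)/(-3049) + (A - a(45))/1516 = (4573/1851)/(-3049) + (-5 - 1*44)/1516 = (4573*(1/1851))*(-1/3049) + (-5 - 44)*(1/1516) = (4573/1851)*(-1/3049) - 49*1/1516 = -4573/5643699 - 49/1516 = -283473919/8555847684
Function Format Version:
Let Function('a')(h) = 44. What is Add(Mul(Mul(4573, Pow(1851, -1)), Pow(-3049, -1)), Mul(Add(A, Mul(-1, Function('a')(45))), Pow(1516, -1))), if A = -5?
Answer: Rational(-283473919, 8555847684) ≈ -0.033132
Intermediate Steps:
Add(Mul(Mul(4573, Pow(1851, -1)), Pow(-3049, -1)), Mul(Add(A, Mul(-1, Function('a')(45))), Pow(1516, -1))) = Add(Mul(Mul(4573, Pow(1851, -1)), Pow(-3049, -1)), Mul(Add(-5, Mul(-1, 44)), Pow(1516, -1))) = Add(Mul(Mul(4573, Rational(1, 1851)), Rational(-1, 3049)), Mul(Add(-5, -44), Rational(1, 1516))) = Add(Mul(Rational(4573, 1851), Rational(-1, 3049)), Mul(-49, Rational(1, 1516))) = Add(Rational(-4573, 5643699), Rational(-49, 1516)) = Rational(-283473919, 8555847684)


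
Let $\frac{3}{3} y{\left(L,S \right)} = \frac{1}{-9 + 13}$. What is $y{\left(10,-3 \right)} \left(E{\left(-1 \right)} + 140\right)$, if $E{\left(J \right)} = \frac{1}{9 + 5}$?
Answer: $\frac{1961}{56} \approx 35.018$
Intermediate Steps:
$y{\left(L,S \right)} = \frac{1}{4}$ ($y{\left(L,S \right)} = \frac{1}{-9 + 13} = \frac{1}{4}$)
$E{\left(J \right)} = \frac{1}{14}$
$y{\left(10,-3 \right)} \left(E{\left(-1 \right)} + 140\right) = \frac{\frac{1}{14} + 140}{4} = \frac{1}{4} \cdot \frac{1961}{14} = \frac{1961}{56}$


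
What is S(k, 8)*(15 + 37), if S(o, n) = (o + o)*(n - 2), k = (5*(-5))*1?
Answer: -15600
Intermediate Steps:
k = -25 (k = -25*1 = -25)
S(o, n) = 2*o*(-2 + n) (S(o, n) = (2*o)*(-2 + n) = 2*o*(-2 + n))
S(k, 8)*(15 + 37) = (2*(-25)*(-2 + 8))*(15 + 37) = (2*(-25)*6)*52 = -300*52 = -15600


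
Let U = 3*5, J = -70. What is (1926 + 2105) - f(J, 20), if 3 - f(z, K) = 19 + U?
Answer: 4062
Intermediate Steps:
U = 15
f(z, K) = -31 (f(z, K) = 3 - (19 + 15) = 3 - 1*34 = 3 - 34 = -31)
(1926 + 2105) - f(J, 20) = (1926 + 2105) - 1*(-31) = 4031 + 31 = 4062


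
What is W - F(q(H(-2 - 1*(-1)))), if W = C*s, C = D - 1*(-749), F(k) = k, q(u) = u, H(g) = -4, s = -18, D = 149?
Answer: -16160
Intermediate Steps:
C = 898 (C = 149 - 1*(-749) = 149 + 749 = 898)
W = -16164 (W = 898*(-18) = -16164)
W - F(q(H(-2 - 1*(-1)))) = -16164 - 1*(-4) = -16164 + 4 = -16160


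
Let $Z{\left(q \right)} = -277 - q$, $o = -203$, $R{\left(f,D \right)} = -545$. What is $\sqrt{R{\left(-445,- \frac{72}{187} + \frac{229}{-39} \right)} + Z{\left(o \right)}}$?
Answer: $i \sqrt{619} \approx 24.88 i$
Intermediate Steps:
$\sqrt{R{\left(-445,- \frac{72}{187} + \frac{229}{-39} \right)} + Z{\left(o \right)}} = \sqrt{-545 - 74} = \sqrt{-619} = i \sqrt{619}$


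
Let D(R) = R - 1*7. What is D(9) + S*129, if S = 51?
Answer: 6581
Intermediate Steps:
D(R) = -7 + R (D(R) = R - 7 = -7 + R)
D(9) + S*129 = (-7 + 9) + 51*129 = 2 + 6579 = 6581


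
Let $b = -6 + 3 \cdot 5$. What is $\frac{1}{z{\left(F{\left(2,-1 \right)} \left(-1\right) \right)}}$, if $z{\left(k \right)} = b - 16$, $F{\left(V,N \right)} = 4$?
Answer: $- \frac{1}{7} \approx -0.14286$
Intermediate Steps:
$b = 9$ ($b = -6 + 15 = 9$)
$z{\left(k \right)} = -7$ ($z{\left(k \right)} = 9 - 16 = -7$)
$\frac{1}{z{\left(F{\left(2,-1 \right)} \left(-1\right) \right)}} = \frac{1}{-7} = - \frac{1}{7}$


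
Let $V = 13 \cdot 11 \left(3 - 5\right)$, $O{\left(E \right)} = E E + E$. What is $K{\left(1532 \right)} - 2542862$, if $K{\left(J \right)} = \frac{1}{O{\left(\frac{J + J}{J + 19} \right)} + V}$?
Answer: $- \frac{1713536870133013}{673861526} \approx -2.5429 \cdot 10^{6}$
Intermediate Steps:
$O{\left(E \right)} = E + E^{2}$ ($O{\left(E \right)} = E^{2} + E = E + E^{2}$)
$V = -286$ ($V = 143 \left(-2\right) = -286$)
$K{\left(J \right)} = \frac{1}{-286 + \frac{2 J \left(1 + \frac{2 J}{19 + J}\right)}{19 + J}}$ ($K{\left(J \right)} = \frac{1}{\frac{J + J}{J + 19} \left(1 + \frac{J + J}{J + 19}\right) - 286} = \frac{1}{\frac{2 J}{19 + J} \left(1 + \frac{2 J}{19 + J}\right) - 286} = \frac{1}{\frac{2 J \left(1 + \frac{2 J}{19 + J}\right)}{19 + J} - 286} = \frac{1}{-286 + \frac{2 J \left(1 + \frac{2 J}{19 + J}\right)}{19 + J}}$)
$K{\left(1532 \right)} - 2542862 = \frac{\left(19 + 1532\right)^{2}}{2 \left(- 143 \left(19 + 1532\right)^{2} + 1532 \left(19 + 3 \cdot 1532\right)\right)} - 2542862 = \frac{1551^{2}}{2 \left(- 143 \cdot 1551^{2} + 1532 \left(19 + 4596\right)\right)} - 2542862 = \frac{1}{2} \cdot 2405601 \frac{1}{\left(-143\right) 2405601 + 1532 \cdot 4615} - 2542862 = \frac{1}{2} \cdot 2405601 \frac{1}{-344000943 + 7070180} - 2542862 = \frac{1}{2} \cdot 2405601 \frac{1}{-336930763} - 2542862 = \frac{1}{2} \cdot 2405601 \left(- \frac{1}{336930763}\right) - 2542862 = - \frac{2405601}{673861526} - 2542862 = - \frac{1713536870133013}{673861526}$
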